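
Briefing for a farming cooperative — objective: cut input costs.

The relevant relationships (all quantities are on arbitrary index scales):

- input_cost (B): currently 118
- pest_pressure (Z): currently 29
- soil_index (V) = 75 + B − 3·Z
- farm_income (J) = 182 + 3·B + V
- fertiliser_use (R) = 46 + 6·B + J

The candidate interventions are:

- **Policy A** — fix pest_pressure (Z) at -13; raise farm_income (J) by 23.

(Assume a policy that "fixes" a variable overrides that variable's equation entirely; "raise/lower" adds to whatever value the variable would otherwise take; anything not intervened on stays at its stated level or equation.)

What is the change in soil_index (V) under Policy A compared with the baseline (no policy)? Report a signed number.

126

Baseline:
  B = 118
  Z = 29
  V = 75 + 118 − 3·29 = 106
Policy A (Z := -13, J + 23):
  B = 118
  Z = -13
  V = 75 + 118 − 3·(-13) = 232
Change in V: 232 − 106 = 126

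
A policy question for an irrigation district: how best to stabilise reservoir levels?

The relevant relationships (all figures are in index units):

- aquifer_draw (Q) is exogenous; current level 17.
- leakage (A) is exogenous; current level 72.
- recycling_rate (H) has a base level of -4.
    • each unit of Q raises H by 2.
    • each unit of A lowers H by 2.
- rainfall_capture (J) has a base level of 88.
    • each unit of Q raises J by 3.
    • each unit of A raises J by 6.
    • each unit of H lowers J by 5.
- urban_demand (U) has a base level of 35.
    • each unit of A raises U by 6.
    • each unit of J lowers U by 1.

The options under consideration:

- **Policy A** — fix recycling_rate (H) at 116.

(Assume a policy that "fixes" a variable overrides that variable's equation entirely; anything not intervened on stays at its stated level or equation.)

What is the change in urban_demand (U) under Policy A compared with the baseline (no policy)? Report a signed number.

Baseline:
  Q = 17
  A = 72
  H = -4 + 2·17 − 2·72 = -114
  J = 88 + 3·17 + 6·72 − 5·(-114) = 1141
  U = 35 + 6·72 − 1141 = -674
Policy A (H := 116):
  Q = 17
  A = 72
  H = 116
  J = 88 + 3·17 + 6·72 − 5·116 = -9
  U = 35 + 6·72 − (-9) = 476
Change in U: 476 − (-674) = 1150

1150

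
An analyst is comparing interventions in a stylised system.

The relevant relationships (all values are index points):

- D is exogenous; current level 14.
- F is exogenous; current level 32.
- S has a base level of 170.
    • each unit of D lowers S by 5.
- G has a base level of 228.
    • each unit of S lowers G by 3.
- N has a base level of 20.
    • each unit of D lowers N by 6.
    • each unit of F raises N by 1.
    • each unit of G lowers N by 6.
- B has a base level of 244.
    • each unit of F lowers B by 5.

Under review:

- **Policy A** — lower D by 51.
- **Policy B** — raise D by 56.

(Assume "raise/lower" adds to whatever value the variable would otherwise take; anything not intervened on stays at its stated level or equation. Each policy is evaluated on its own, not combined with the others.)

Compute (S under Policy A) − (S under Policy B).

535

Policy A (D − 51):
  D = 14 − 51 = -37
  S = 170 − 5·(-37) = 355
Policy B (D + 56):
  D = 14 + 56 = 70
  S = 170 − 5·70 = -180
S: 355 − (-180) = 535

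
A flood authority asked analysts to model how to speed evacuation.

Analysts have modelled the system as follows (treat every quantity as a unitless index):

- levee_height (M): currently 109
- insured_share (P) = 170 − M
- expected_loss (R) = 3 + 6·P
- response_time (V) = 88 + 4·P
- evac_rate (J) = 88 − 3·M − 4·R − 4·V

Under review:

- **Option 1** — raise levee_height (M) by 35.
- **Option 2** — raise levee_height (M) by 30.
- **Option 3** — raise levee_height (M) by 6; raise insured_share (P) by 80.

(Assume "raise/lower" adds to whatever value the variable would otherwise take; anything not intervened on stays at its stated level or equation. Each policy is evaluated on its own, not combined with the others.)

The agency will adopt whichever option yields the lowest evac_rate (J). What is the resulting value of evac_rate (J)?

-6021

Option 1 (M + 35):
  M = 109 + 35 = 144
  P = 170 − 144 = 26
  R = 3 + 6·26 = 159
  V = 88 + 4·26 = 192
  J = 88 − 3·144 − 4·159 − 4·192 = -1748
Option 2 (M + 30):
  M = 109 + 30 = 139
  P = 170 − 139 = 31
  R = 3 + 6·31 = 189
  V = 88 + 4·31 = 212
  J = 88 − 3·139 − 4·189 − 4·212 = -1933
Option 3 (M + 6, P + 80):
  M = 109 + 6 = 115
  P = 170 − 115 (+80 from intervention) = 135
  R = 3 + 6·135 = 813
  V = 88 + 4·135 = 628
  J = 88 − 3·115 − 4·813 − 4·628 = -6021
Comparing — Option 1: J=-1748, Option 2: J=-1933, Option 3: J=-6021. Lowest is -6021 (Option 3).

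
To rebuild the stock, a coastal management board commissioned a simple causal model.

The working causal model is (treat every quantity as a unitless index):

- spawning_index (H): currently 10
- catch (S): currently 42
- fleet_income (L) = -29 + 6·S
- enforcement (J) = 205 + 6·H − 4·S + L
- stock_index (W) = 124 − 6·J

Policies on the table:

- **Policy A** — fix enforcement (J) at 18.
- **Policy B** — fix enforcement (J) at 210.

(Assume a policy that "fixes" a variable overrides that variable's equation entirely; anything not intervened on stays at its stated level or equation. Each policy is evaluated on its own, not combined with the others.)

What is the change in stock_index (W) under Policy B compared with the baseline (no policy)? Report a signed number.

Baseline:
  H = 10
  S = 42
  L = -29 + 6·42 = 223
  J = 205 + 6·10 − 4·42 + 223 = 320
  W = 124 − 6·320 = -1796
Policy B (J := 210):
  H = 10
  S = 42
  L = -29 + 6·42 = 223
  J = 210
  W = 124 − 6·210 = -1136
Change in W: -1136 − (-1796) = 660

660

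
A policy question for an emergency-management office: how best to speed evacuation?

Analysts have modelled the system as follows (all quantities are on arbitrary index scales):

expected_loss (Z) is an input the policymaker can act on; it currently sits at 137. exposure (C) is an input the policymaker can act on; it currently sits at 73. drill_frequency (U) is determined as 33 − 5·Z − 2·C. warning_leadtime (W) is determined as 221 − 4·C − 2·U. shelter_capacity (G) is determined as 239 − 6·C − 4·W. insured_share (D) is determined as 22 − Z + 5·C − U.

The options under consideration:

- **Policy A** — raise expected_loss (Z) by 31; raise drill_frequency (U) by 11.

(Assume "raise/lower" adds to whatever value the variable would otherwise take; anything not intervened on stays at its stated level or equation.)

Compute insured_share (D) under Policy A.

Policy A (Z + 31, U + 11):
  Z = 137 + 31 = 168
  C = 73
  U = 33 − 5·168 − 2·73 (+11 from intervention) = -942
  D = 22 − 168 + 5·73 − (-942) = 1161

1161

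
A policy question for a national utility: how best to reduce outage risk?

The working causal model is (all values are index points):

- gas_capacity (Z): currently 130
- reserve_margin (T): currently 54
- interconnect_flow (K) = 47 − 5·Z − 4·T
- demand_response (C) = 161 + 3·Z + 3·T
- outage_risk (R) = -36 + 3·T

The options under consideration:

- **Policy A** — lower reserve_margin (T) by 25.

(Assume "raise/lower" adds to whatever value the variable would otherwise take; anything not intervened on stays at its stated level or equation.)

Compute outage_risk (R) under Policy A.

51

Policy A (T − 25):
  T = 54 − 25 = 29
  R = -36 + 3·29 = 51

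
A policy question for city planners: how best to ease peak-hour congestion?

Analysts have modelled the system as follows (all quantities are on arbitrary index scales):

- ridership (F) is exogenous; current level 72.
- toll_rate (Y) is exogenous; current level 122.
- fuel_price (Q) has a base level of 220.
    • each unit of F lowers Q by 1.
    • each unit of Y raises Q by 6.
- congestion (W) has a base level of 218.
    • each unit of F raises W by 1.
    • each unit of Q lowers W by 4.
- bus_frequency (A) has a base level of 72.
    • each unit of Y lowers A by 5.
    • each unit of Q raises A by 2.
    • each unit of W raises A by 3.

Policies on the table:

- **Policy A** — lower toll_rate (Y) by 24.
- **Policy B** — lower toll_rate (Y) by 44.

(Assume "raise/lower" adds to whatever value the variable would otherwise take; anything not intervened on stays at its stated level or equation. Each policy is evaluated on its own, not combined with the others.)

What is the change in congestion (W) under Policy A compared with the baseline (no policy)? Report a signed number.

Baseline:
  F = 72
  Y = 122
  Q = 220 − 72 + 6·122 = 880
  W = 218 + 72 − 4·880 = -3230
Policy A (Y − 24):
  F = 72
  Y = 122 − 24 = 98
  Q = 220 − 72 + 6·98 = 736
  W = 218 + 72 − 4·736 = -2654
Change in W: -2654 − (-3230) = 576

576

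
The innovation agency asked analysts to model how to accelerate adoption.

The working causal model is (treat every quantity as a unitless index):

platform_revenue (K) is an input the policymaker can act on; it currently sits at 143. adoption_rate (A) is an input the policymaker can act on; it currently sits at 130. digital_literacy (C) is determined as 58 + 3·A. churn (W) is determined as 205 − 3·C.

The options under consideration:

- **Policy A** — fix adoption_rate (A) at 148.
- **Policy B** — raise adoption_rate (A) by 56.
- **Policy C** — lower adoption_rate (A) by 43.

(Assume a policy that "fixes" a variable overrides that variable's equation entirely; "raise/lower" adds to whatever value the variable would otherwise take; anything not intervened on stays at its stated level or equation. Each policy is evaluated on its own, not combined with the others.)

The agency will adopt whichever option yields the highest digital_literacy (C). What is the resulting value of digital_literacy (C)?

Policy A (A := 148):
  A = 148
  C = 58 + 3·148 = 502
Policy B (A + 56):
  A = 130 + 56 = 186
  C = 58 + 3·186 = 616
Policy C (A − 43):
  A = 130 − 43 = 87
  C = 58 + 3·87 = 319
Comparing — Policy A: C=502, Policy B: C=616, Policy C: C=319. Highest is 616 (Policy B).

616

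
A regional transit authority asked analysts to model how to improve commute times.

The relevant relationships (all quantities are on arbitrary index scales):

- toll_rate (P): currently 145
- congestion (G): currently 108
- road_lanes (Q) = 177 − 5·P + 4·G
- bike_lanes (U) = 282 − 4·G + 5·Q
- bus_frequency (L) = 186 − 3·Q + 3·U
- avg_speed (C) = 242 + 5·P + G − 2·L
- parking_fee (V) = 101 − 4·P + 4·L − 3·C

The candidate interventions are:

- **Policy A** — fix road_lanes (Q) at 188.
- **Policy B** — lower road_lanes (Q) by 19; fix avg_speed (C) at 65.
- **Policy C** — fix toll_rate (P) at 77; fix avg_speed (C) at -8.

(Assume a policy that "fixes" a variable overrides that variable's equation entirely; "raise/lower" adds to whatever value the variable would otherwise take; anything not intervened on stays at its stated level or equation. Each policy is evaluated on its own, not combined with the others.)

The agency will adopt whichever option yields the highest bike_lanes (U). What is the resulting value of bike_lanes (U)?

Policy A (Q := 188):
  P = 145
  G = 108
  Q = 188
  U = 282 − 4·108 + 5·188 = 790
Policy B (Q − 19, C := 65):
  P = 145
  G = 108
  Q = 177 − 5·145 + 4·108 (−19 from intervention) = -135
  U = 282 − 4·108 + 5·(-135) = -825
Policy C (P := 77, C := -8):
  P = 77
  G = 108
  Q = 177 − 5·77 + 4·108 = 224
  U = 282 − 4·108 + 5·224 = 970
Comparing — Policy A: U=790, Policy B: U=-825, Policy C: U=970. Highest is 970 (Policy C).

970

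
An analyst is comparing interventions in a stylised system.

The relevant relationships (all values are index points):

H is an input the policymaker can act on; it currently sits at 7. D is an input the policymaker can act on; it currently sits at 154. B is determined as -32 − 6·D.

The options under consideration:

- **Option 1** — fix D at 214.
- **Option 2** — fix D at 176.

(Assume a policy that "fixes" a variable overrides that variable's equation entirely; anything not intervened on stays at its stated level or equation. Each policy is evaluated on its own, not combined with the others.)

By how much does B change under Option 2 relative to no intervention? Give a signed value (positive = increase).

Baseline:
  D = 154
  B = -32 − 6·154 = -956
Option 2 (D := 176):
  D = 176
  B = -32 − 6·176 = -1088
Change in B: -1088 − (-956) = -132

-132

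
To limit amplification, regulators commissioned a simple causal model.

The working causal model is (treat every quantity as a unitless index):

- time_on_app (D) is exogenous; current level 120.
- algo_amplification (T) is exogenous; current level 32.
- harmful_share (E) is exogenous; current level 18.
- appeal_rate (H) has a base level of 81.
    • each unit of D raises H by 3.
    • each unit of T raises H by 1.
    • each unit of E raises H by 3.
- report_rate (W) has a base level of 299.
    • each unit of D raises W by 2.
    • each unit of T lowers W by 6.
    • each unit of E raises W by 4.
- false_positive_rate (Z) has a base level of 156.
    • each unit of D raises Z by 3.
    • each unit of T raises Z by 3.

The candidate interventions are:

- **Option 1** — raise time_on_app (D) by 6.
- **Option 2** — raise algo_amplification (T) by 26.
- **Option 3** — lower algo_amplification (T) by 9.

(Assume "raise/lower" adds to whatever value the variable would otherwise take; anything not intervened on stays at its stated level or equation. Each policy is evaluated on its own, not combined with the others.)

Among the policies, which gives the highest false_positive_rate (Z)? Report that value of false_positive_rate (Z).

690

Option 1 (D + 6):
  D = 120 + 6 = 126
  T = 32
  Z = 156 + 3·126 + 3·32 = 630
Option 2 (T + 26):
  D = 120
  T = 32 + 26 = 58
  Z = 156 + 3·120 + 3·58 = 690
Option 3 (T − 9):
  D = 120
  T = 32 − 9 = 23
  Z = 156 + 3·120 + 3·23 = 585
Comparing — Option 1: Z=630, Option 2: Z=690, Option 3: Z=585. Highest is 690 (Option 2).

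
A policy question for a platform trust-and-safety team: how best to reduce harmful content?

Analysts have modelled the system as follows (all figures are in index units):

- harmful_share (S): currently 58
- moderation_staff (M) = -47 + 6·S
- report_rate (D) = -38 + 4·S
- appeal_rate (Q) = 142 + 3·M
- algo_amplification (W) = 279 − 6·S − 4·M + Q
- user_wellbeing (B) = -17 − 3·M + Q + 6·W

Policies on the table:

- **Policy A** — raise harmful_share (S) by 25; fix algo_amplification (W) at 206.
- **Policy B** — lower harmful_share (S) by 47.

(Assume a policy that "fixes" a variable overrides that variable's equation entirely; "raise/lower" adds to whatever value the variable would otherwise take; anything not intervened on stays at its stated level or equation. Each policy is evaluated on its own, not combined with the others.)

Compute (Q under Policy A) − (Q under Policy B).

Policy A (S + 25, W := 206):
  S = 58 + 25 = 83
  M = -47 + 6·83 = 451
  Q = 142 + 3·451 = 1495
Policy B (S − 47):
  S = 58 − 47 = 11
  M = -47 + 6·11 = 19
  Q = 142 + 3·19 = 199
Q: 1495 − 199 = 1296

1296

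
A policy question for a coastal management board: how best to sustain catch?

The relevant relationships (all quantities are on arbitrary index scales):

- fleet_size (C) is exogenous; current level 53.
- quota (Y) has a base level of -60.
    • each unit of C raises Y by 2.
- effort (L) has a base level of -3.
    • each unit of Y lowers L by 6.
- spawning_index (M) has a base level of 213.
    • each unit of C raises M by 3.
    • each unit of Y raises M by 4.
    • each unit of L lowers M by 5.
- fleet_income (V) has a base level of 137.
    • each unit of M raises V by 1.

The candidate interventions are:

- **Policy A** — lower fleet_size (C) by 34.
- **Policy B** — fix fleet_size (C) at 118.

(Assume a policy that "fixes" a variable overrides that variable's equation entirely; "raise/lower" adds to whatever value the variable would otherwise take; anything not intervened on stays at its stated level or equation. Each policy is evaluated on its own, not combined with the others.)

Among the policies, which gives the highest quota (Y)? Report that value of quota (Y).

176

Policy A (C − 34):
  C = 53 − 34 = 19
  Y = -60 + 2·19 = -22
Policy B (C := 118):
  C = 118
  Y = -60 + 2·118 = 176
Comparing — Policy A: Y=-22, Policy B: Y=176. Highest is 176 (Policy B).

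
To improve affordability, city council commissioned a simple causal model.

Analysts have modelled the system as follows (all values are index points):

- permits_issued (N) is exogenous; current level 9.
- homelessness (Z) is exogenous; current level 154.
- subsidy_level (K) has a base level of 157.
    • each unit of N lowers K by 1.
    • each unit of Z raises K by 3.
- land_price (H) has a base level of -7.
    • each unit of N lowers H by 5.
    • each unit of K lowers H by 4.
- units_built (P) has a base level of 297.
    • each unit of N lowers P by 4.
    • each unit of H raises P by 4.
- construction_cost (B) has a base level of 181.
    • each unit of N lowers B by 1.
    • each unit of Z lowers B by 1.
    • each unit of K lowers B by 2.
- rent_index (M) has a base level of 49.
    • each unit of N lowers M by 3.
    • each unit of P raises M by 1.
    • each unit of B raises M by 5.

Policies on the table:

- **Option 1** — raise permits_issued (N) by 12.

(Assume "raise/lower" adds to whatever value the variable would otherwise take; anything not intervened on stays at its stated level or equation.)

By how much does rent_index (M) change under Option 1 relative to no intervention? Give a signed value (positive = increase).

-72

Baseline:
  N = 9
  Z = 154
  K = 157 − 9 + 3·154 = 610
  H = -7 − 5·9 − 4·610 = -2492
  P = 297 − 4·9 + 4·(-2492) = -9707
  B = 181 − 9 − 154 − 2·610 = -1202
  M = 49 − 3·9 + (-9707) + 5·(-1202) = -15695
Option 1 (N + 12):
  N = 9 + 12 = 21
  Z = 154
  K = 157 − 21 + 3·154 = 598
  H = -7 − 5·21 − 4·598 = -2504
  P = 297 − 4·21 + 4·(-2504) = -9803
  B = 181 − 21 − 154 − 2·598 = -1190
  M = 49 − 3·21 + (-9803) + 5·(-1190) = -15767
Change in M: -15767 − (-15695) = -72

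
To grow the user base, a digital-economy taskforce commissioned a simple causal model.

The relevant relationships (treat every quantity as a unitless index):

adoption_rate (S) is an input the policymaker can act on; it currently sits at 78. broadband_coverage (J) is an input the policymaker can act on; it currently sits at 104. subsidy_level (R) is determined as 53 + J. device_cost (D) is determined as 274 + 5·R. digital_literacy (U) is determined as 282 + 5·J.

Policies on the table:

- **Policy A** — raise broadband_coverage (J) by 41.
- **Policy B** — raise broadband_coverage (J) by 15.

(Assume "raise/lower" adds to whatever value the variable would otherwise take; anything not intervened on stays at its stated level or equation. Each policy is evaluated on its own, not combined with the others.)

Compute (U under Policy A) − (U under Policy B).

130

Policy A (J + 41):
  J = 104 + 41 = 145
  U = 282 + 5·145 = 1007
Policy B (J + 15):
  J = 104 + 15 = 119
  U = 282 + 5·119 = 877
U: 1007 − 877 = 130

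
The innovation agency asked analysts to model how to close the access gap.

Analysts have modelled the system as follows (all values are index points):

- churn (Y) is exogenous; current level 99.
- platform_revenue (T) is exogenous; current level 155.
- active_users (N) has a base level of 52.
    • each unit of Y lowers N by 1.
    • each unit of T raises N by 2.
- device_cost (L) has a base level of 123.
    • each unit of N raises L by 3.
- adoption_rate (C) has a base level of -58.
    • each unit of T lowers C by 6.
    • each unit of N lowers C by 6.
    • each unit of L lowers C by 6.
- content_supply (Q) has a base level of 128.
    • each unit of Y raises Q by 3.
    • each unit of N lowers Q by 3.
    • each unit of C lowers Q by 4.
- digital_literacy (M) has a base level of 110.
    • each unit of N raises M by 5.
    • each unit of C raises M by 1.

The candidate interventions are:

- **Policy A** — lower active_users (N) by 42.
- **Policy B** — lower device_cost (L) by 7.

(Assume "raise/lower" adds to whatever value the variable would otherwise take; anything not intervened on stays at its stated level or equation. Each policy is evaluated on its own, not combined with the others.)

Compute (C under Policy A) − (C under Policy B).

966

Policy A (N − 42):
  Y = 99
  T = 155
  N = 52 − 99 + 2·155 (−42 from intervention) = 221
  L = 123 + 3·221 = 786
  C = -58 − 6·155 − 6·221 − 6·786 = -7030
Policy B (L − 7):
  Y = 99
  T = 155
  N = 52 − 99 + 2·155 = 263
  L = 123 + 3·263 (−7 from intervention) = 905
  C = -58 − 6·155 − 6·263 − 6·905 = -7996
C: -7030 − (-7996) = 966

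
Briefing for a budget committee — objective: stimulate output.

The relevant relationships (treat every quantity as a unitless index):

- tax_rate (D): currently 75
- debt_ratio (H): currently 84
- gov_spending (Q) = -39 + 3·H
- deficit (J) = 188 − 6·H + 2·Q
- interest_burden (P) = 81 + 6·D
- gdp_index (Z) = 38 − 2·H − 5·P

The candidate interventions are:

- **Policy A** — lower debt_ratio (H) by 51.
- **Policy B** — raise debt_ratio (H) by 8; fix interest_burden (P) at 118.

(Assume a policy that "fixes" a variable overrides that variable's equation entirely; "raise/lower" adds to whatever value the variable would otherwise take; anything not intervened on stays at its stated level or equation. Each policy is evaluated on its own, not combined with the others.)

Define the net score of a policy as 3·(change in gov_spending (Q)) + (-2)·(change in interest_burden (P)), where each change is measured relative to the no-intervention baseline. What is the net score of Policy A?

-459

Baseline:
  D = 75
  H = 84
  Q = -39 + 3·84 = 213
  P = 81 + 6·75 = 531
Policy A (H − 51):
  D = 75
  H = 84 − 51 = 33
  Q = -39 + 3·33 = 60
  P = 81 + 6·75 = 531
ΔQ = 60 − 213 = -153; ΔP = 531 − 531 = 0
Score = 3·(-153) + (-2)·0 = -459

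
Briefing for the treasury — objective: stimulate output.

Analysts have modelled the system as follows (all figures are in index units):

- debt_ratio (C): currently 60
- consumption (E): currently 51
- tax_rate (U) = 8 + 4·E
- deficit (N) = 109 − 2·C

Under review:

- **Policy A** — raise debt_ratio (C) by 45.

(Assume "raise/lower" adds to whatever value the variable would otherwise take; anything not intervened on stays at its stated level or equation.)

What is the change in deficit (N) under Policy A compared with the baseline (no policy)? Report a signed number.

Baseline:
  C = 60
  N = 109 − 2·60 = -11
Policy A (C + 45):
  C = 60 + 45 = 105
  N = 109 − 2·105 = -101
Change in N: -101 − (-11) = -90

-90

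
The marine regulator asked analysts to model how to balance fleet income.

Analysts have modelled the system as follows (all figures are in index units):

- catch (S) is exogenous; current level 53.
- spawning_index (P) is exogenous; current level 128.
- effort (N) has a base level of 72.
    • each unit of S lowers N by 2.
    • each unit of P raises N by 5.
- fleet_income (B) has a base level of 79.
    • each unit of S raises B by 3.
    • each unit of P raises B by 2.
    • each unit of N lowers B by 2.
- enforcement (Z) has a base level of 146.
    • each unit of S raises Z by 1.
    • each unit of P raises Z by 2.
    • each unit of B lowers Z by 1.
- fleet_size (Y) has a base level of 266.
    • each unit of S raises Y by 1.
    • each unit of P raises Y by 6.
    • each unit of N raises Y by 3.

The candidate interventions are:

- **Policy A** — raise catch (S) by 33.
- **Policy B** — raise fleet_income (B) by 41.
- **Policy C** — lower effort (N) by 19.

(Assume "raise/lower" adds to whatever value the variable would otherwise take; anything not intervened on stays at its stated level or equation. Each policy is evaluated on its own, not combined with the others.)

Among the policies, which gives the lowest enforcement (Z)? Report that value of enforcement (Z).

975

Policy A (S + 33):
  S = 53 + 33 = 86
  P = 128
  N = 72 − 2·86 + 5·128 = 540
  B = 79 + 3·86 + 2·128 − 2·540 = -487
  Z = 146 + 86 + 2·128 − (-487) = 975
Policy B (B + 41):
  S = 53
  P = 128
  N = 72 − 2·53 + 5·128 = 606
  B = 79 + 3·53 + 2·128 − 2·606 (+41 from intervention) = -677
  Z = 146 + 53 + 2·128 − (-677) = 1132
Policy C (N − 19):
  S = 53
  P = 128
  N = 72 − 2·53 + 5·128 (−19 from intervention) = 587
  B = 79 + 3·53 + 2·128 − 2·587 = -680
  Z = 146 + 53 + 2·128 − (-680) = 1135
Comparing — Policy A: Z=975, Policy B: Z=1132, Policy C: Z=1135. Lowest is 975 (Policy A).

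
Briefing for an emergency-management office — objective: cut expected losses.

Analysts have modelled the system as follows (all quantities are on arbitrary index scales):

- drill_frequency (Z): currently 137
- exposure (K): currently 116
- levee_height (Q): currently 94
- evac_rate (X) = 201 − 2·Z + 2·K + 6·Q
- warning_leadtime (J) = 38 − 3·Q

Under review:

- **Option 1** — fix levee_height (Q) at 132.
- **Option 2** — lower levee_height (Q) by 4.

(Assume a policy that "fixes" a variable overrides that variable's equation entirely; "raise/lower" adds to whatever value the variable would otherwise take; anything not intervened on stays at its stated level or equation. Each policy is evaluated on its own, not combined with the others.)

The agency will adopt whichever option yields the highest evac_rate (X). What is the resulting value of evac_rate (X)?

951

Option 1 (Q := 132):
  Z = 137
  K = 116
  Q = 132
  X = 201 − 2·137 + 2·116 + 6·132 = 951
Option 2 (Q − 4):
  Z = 137
  K = 116
  Q = 94 − 4 = 90
  X = 201 − 2·137 + 2·116 + 6·90 = 699
Comparing — Option 1: X=951, Option 2: X=699. Highest is 951 (Option 1).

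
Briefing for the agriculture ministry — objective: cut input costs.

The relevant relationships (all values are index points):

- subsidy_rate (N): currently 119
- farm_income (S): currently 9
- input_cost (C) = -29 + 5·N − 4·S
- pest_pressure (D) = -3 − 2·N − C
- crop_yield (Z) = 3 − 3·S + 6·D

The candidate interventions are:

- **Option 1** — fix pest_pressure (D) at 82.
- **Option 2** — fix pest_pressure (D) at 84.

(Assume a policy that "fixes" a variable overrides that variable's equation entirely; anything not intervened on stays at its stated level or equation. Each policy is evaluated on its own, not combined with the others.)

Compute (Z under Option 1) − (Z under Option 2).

-12

Option 1 (D := 82):
  N = 119
  S = 9
  C = -29 + 5·119 − 4·9 = 530
  D = 82
  Z = 3 − 3·9 + 6·82 = 468
Option 2 (D := 84):
  N = 119
  S = 9
  C = -29 + 5·119 − 4·9 = 530
  D = 84
  Z = 3 − 3·9 + 6·84 = 480
Z: 468 − 480 = -12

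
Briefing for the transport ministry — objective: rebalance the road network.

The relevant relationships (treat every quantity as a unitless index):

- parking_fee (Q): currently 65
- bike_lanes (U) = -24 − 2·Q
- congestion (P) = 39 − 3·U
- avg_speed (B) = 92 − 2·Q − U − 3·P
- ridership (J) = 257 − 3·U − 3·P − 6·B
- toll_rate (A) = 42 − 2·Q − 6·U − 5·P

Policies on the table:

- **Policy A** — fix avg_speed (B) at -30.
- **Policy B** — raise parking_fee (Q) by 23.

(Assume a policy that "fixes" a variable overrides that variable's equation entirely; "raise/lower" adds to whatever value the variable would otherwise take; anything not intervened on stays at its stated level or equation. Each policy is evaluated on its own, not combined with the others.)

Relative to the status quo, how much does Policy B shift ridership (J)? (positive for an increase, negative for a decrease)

2208

Baseline:
  Q = 65
  U = -24 − 2·65 = -154
  P = 39 − 3·(-154) = 501
  B = 92 − 2·65 − (-154) − 3·501 = -1387
  J = 257 − 3·(-154) − 3·501 − 6·(-1387) = 7538
Policy B (Q + 23):
  Q = 65 + 23 = 88
  U = -24 − 2·88 = -200
  P = 39 − 3·(-200) = 639
  B = 92 − 2·88 − (-200) − 3·639 = -1801
  J = 257 − 3·(-200) − 3·639 − 6·(-1801) = 9746
Change in J: 9746 − 7538 = 2208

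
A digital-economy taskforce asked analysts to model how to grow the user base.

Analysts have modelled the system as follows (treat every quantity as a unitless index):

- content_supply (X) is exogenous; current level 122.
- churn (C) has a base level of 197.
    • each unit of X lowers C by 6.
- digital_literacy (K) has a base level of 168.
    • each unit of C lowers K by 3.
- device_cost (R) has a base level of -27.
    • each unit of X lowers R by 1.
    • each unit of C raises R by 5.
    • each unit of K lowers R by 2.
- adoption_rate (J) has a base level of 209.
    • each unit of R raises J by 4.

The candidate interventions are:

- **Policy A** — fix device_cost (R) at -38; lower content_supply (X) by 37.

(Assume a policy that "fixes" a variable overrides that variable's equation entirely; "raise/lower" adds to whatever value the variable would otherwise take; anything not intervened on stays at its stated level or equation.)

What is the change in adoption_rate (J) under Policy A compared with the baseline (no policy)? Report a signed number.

Baseline:
  X = 122
  C = 197 − 6·122 = -535
  K = 168 − 3·(-535) = 1773
  R = -27 − 122 + 5·(-535) − 2·1773 = -6370
  J = 209 + 4·(-6370) = -25271
Policy A (R := -38, X − 37):
  X = 122 − 37 = 85
  C = 197 − 6·85 = -313
  K = 168 − 3·(-313) = 1107
  R = -38
  J = 209 + 4·(-38) = 57
Change in J: 57 − (-25271) = 25328

25328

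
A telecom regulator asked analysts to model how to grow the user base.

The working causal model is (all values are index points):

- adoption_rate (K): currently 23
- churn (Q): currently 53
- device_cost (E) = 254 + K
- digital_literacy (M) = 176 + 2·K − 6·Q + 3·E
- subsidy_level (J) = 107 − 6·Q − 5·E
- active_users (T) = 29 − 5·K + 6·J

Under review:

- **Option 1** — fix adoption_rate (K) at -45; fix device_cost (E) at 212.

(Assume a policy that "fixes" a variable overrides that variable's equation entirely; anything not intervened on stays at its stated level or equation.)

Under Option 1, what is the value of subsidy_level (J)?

-1271

Option 1 (K := -45, E := 212):
  K = -45
  Q = 53
  E = 212
  J = 107 − 6·53 − 5·212 = -1271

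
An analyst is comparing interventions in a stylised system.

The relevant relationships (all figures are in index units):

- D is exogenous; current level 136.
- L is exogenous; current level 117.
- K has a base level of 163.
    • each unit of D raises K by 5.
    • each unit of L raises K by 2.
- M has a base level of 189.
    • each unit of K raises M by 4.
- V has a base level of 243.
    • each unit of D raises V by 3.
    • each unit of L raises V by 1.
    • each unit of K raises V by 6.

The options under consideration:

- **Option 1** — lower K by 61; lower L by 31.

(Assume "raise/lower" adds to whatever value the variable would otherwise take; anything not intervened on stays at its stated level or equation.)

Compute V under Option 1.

6461

Option 1 (K − 61, L − 31):
  D = 136
  L = 117 − 31 = 86
  K = 163 + 5·136 + 2·86 (−61 from intervention) = 954
  V = 243 + 3·136 + 86 + 6·954 = 6461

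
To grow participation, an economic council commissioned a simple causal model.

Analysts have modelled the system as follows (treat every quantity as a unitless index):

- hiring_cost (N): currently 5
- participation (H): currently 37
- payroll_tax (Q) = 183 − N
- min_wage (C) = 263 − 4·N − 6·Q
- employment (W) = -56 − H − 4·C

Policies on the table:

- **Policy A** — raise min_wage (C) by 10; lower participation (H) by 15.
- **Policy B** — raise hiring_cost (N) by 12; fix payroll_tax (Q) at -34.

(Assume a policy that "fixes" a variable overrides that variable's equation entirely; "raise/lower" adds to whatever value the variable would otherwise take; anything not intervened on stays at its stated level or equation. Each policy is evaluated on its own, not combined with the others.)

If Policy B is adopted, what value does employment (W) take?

-1689

Policy B (N + 12, Q := -34):
  N = 5 + 12 = 17
  H = 37
  Q = -34
  C = 263 − 4·17 − 6·(-34) = 399
  W = -56 − 37 − 4·399 = -1689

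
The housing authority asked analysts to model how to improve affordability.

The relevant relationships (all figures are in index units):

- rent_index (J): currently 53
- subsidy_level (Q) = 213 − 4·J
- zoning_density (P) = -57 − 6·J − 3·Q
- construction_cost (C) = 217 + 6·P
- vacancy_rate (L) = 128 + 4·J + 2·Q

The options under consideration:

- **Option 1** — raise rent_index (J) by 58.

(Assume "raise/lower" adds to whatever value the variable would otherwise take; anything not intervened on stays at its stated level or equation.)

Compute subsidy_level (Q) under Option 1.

Option 1 (J + 58):
  J = 53 + 58 = 111
  Q = 213 − 4·111 = -231

-231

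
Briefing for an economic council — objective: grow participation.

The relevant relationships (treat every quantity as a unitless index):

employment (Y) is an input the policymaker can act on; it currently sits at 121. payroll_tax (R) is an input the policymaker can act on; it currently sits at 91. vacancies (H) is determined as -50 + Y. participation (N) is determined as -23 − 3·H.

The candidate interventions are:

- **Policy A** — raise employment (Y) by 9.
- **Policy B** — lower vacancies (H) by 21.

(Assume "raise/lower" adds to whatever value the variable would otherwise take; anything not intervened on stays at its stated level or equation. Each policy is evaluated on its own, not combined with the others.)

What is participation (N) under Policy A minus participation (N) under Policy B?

-90

Policy A (Y + 9):
  Y = 121 + 9 = 130
  H = -50 + 130 = 80
  N = -23 − 3·80 = -263
Policy B (H − 21):
  Y = 121
  H = -50 + 121 (−21 from intervention) = 50
  N = -23 − 3·50 = -173
N: -263 − (-173) = -90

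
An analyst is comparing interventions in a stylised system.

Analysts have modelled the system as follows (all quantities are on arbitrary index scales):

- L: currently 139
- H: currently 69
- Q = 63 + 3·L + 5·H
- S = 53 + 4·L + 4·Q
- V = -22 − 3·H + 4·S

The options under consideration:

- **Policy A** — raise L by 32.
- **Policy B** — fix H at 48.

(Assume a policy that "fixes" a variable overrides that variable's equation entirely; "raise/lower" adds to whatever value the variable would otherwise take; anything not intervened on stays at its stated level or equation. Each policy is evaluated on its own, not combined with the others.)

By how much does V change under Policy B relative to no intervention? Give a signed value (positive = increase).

-1617

Baseline:
  L = 139
  H = 69
  Q = 63 + 3·139 + 5·69 = 825
  S = 53 + 4·139 + 4·825 = 3909
  V = -22 − 3·69 + 4·3909 = 15407
Policy B (H := 48):
  L = 139
  H = 48
  Q = 63 + 3·139 + 5·48 = 720
  S = 53 + 4·139 + 4·720 = 3489
  V = -22 − 3·48 + 4·3489 = 13790
Change in V: 13790 − 15407 = -1617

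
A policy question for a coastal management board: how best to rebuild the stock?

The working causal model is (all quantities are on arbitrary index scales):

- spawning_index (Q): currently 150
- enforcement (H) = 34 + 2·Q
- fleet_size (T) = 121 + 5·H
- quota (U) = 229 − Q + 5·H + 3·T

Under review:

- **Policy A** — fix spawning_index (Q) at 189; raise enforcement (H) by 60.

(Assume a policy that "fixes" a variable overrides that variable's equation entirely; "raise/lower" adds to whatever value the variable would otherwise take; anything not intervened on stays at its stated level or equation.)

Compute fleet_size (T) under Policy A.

Policy A (Q := 189, H + 60):
  Q = 189
  H = 34 + 2·189 (+60 from intervention) = 472
  T = 121 + 5·472 = 2481

2481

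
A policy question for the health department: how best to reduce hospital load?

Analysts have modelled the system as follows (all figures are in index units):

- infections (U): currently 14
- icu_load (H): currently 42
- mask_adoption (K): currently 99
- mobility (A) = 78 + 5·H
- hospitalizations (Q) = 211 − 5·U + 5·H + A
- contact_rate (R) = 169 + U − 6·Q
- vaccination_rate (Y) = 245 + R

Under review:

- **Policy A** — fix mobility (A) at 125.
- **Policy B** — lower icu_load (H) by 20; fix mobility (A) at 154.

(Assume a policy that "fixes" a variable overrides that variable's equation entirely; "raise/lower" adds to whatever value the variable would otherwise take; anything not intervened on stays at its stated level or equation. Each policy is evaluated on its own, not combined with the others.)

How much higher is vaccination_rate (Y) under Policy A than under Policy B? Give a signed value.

Policy A (A := 125):
  U = 14
  H = 42
  A = 125
  Q = 211 − 5·14 + 5·42 + 125 = 476
  R = 169 + 14 − 6·476 = -2673
  Y = 245 + (-2673) = -2428
Policy B (H − 20, A := 154):
  U = 14
  H = 42 − 20 = 22
  A = 154
  Q = 211 − 5·14 + 5·22 + 154 = 405
  R = 169 + 14 − 6·405 = -2247
  Y = 245 + (-2247) = -2002
Y: -2428 − (-2002) = -426

-426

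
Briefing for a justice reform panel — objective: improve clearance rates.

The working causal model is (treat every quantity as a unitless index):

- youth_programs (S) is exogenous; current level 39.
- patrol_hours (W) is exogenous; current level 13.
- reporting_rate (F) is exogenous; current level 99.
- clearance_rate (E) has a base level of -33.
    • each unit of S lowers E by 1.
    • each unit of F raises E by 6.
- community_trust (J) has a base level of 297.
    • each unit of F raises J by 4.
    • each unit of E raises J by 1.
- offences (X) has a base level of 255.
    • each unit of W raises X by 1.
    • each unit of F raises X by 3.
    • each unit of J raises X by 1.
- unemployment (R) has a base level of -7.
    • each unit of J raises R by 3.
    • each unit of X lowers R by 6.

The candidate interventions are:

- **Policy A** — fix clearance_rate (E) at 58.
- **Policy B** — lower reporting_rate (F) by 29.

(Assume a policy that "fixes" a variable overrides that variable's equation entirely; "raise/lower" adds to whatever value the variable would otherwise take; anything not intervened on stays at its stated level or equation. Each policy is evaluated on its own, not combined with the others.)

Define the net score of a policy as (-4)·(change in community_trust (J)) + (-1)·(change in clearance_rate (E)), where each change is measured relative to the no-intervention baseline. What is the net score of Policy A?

2320

Baseline:
  S = 39
  F = 99
  E = -33 − 39 + 6·99 = 522
  J = 297 + 4·99 + 522 = 1215
Policy A (E := 58):
  S = 39
  F = 99
  E = 58
  J = 297 + 4·99 + 58 = 751
ΔJ = 751 − 1215 = -464; ΔE = 58 − 522 = -464
Score = (-4)·(-464) + (-1)·(-464) = 2320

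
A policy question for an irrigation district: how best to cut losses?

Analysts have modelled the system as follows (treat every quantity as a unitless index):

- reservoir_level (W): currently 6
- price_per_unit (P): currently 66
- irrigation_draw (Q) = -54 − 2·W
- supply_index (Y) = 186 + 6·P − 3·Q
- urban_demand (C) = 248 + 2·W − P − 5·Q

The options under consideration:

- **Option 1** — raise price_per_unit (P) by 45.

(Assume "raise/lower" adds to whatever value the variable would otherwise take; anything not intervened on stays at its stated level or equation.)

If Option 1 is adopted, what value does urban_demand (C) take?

Option 1 (P + 45):
  W = 6
  P = 66 + 45 = 111
  Q = -54 − 2·6 = -66
  C = 248 + 2·6 − 111 − 5·(-66) = 479

479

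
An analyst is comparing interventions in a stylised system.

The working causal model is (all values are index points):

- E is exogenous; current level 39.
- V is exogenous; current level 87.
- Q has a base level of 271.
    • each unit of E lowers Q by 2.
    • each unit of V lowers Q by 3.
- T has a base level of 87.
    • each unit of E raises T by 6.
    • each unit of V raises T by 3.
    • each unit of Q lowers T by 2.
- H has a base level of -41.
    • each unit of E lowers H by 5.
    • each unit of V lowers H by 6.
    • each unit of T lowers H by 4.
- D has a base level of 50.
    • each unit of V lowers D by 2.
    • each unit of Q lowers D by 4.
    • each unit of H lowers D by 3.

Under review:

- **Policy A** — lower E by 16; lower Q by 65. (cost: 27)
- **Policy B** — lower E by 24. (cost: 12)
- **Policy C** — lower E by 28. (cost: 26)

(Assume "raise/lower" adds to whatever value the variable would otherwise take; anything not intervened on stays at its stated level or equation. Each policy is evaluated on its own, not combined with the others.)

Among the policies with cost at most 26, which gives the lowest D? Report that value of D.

Policy B (E − 24):
  E = 39 − 24 = 15
  V = 87
  Q = 271 − 2·15 − 3·87 = -20
  T = 87 + 6·15 + 3·87 − 2·(-20) = 478
  H = -41 − 5·15 − 6·87 − 4·478 = -2550
  D = 50 − 2·87 − 4·(-20) − 3·(-2550) = 7606
Policy C (E − 28):
  E = 39 − 28 = 11
  V = 87
  Q = 271 − 2·11 − 3·87 = -12
  T = 87 + 6·11 + 3·87 − 2·(-12) = 438
  H = -41 − 5·11 − 6·87 − 4·438 = -2370
  D = 50 − 2·87 − 4·(-12) − 3·(-2370) = 7034
Comparing — Policy B: D=7606, Policy C: D=7034. Lowest is 7034 (Policy C).

7034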